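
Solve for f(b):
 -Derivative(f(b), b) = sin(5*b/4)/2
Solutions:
 f(b) = C1 + 2*cos(5*b/4)/5


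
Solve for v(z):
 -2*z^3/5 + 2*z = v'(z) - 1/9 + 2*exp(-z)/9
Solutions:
 v(z) = C1 - z^4/10 + z^2 + z/9 + 2*exp(-z)/9


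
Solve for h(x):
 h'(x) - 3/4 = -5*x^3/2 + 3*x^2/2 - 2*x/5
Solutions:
 h(x) = C1 - 5*x^4/8 + x^3/2 - x^2/5 + 3*x/4


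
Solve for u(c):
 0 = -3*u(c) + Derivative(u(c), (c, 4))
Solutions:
 u(c) = C1*exp(-3^(1/4)*c) + C2*exp(3^(1/4)*c) + C3*sin(3^(1/4)*c) + C4*cos(3^(1/4)*c)


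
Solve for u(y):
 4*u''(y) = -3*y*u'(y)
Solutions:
 u(y) = C1 + C2*erf(sqrt(6)*y/4)


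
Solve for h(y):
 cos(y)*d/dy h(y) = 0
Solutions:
 h(y) = C1


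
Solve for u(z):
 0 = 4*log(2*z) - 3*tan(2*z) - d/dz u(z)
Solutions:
 u(z) = C1 + 4*z*log(z) - 4*z + 4*z*log(2) + 3*log(cos(2*z))/2


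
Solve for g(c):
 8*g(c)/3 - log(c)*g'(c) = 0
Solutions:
 g(c) = C1*exp(8*li(c)/3)


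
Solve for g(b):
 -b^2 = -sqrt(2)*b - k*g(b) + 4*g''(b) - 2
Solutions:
 g(b) = C1*exp(-b*sqrt(k)/2) + C2*exp(b*sqrt(k)/2) + b^2/k - sqrt(2)*b/k - 2/k + 8/k^2


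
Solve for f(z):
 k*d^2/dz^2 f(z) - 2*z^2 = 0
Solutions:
 f(z) = C1 + C2*z + z^4/(6*k)


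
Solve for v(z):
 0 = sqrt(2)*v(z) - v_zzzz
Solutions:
 v(z) = C1*exp(-2^(1/8)*z) + C2*exp(2^(1/8)*z) + C3*sin(2^(1/8)*z) + C4*cos(2^(1/8)*z)


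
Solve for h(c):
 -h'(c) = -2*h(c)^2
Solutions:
 h(c) = -1/(C1 + 2*c)


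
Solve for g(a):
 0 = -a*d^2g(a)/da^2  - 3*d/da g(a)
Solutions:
 g(a) = C1 + C2/a^2


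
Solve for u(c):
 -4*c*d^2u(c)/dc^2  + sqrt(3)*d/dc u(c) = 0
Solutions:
 u(c) = C1 + C2*c^(sqrt(3)/4 + 1)


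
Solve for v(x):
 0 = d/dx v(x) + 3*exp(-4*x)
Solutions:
 v(x) = C1 + 3*exp(-4*x)/4


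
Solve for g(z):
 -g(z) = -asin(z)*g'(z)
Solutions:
 g(z) = C1*exp(Integral(1/asin(z), z))


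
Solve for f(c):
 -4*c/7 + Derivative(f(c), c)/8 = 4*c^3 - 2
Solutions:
 f(c) = C1 + 8*c^4 + 16*c^2/7 - 16*c


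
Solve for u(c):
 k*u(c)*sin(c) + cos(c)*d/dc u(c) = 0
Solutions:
 u(c) = C1*exp(k*log(cos(c)))


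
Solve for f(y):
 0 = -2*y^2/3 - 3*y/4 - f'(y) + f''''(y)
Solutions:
 f(y) = C1 + C4*exp(y) - 2*y^3/9 - 3*y^2/8 + (C2*sin(sqrt(3)*y/2) + C3*cos(sqrt(3)*y/2))*exp(-y/2)


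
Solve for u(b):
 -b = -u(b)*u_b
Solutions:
 u(b) = -sqrt(C1 + b^2)
 u(b) = sqrt(C1 + b^2)


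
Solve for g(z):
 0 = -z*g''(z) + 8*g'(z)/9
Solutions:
 g(z) = C1 + C2*z^(17/9)


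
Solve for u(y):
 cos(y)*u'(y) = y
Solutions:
 u(y) = C1 + Integral(y/cos(y), y)


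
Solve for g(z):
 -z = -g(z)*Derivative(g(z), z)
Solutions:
 g(z) = -sqrt(C1 + z^2)
 g(z) = sqrt(C1 + z^2)


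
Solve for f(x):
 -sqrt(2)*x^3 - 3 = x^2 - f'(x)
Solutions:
 f(x) = C1 + sqrt(2)*x^4/4 + x^3/3 + 3*x


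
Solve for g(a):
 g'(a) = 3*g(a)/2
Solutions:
 g(a) = C1*exp(3*a/2)


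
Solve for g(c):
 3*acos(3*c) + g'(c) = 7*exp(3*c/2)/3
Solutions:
 g(c) = C1 - 3*c*acos(3*c) + sqrt(1 - 9*c^2) + 14*exp(3*c/2)/9


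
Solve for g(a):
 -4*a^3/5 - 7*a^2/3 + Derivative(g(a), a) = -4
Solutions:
 g(a) = C1 + a^4/5 + 7*a^3/9 - 4*a


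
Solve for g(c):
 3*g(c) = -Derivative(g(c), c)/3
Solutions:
 g(c) = C1*exp(-9*c)


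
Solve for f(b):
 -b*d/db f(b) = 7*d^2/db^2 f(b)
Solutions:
 f(b) = C1 + C2*erf(sqrt(14)*b/14)


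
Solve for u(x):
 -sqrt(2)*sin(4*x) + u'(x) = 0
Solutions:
 u(x) = C1 - sqrt(2)*cos(4*x)/4


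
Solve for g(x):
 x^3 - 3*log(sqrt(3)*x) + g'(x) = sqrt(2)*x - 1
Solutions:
 g(x) = C1 - x^4/4 + sqrt(2)*x^2/2 + 3*x*log(x) - 4*x + 3*x*log(3)/2


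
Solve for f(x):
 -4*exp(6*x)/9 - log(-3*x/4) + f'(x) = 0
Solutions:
 f(x) = C1 + x*log(-x) + x*(-2*log(2) - 1 + log(3)) + 2*exp(6*x)/27


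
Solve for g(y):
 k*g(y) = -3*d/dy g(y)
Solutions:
 g(y) = C1*exp(-k*y/3)


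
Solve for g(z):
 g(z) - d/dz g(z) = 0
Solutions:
 g(z) = C1*exp(z)


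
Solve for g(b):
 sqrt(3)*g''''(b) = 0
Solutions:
 g(b) = C1 + C2*b + C3*b^2 + C4*b^3


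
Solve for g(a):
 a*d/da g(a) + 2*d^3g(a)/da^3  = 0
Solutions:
 g(a) = C1 + Integral(C2*airyai(-2^(2/3)*a/2) + C3*airybi(-2^(2/3)*a/2), a)


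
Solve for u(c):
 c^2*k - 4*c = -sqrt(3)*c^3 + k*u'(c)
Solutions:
 u(c) = C1 + sqrt(3)*c^4/(4*k) + c^3/3 - 2*c^2/k


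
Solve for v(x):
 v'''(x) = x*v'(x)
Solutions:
 v(x) = C1 + Integral(C2*airyai(x) + C3*airybi(x), x)


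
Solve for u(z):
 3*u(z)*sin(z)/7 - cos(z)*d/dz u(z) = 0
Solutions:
 u(z) = C1/cos(z)^(3/7)


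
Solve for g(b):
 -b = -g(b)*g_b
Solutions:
 g(b) = -sqrt(C1 + b^2)
 g(b) = sqrt(C1 + b^2)


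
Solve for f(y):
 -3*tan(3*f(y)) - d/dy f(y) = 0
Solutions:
 f(y) = -asin(C1*exp(-9*y))/3 + pi/3
 f(y) = asin(C1*exp(-9*y))/3


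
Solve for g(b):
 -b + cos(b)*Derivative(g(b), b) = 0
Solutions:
 g(b) = C1 + Integral(b/cos(b), b)


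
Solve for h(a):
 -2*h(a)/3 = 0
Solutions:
 h(a) = 0


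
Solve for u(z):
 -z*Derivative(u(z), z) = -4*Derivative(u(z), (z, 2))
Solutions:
 u(z) = C1 + C2*erfi(sqrt(2)*z/4)


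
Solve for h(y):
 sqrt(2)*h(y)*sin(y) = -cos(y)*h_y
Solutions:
 h(y) = C1*cos(y)^(sqrt(2))


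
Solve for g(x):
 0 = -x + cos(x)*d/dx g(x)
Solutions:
 g(x) = C1 + Integral(x/cos(x), x)


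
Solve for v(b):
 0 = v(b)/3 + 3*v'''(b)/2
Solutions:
 v(b) = C3*exp(-6^(1/3)*b/3) + (C1*sin(2^(1/3)*3^(5/6)*b/6) + C2*cos(2^(1/3)*3^(5/6)*b/6))*exp(6^(1/3)*b/6)


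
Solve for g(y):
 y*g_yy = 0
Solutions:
 g(y) = C1 + C2*y


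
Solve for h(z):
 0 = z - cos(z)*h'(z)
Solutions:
 h(z) = C1 + Integral(z/cos(z), z)


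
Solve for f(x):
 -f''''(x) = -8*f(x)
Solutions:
 f(x) = C1*exp(-2^(3/4)*x) + C2*exp(2^(3/4)*x) + C3*sin(2^(3/4)*x) + C4*cos(2^(3/4)*x)


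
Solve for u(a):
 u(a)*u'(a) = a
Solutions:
 u(a) = -sqrt(C1 + a^2)
 u(a) = sqrt(C1 + a^2)


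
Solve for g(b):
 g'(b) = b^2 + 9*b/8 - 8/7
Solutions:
 g(b) = C1 + b^3/3 + 9*b^2/16 - 8*b/7


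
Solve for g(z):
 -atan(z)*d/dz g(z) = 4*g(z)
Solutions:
 g(z) = C1*exp(-4*Integral(1/atan(z), z))


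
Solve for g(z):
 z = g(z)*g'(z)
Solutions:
 g(z) = -sqrt(C1 + z^2)
 g(z) = sqrt(C1 + z^2)


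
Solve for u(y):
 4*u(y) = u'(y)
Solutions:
 u(y) = C1*exp(4*y)


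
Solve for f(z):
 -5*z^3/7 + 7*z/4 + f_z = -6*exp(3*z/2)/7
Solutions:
 f(z) = C1 + 5*z^4/28 - 7*z^2/8 - 4*exp(3*z/2)/7


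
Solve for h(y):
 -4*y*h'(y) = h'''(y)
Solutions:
 h(y) = C1 + Integral(C2*airyai(-2^(2/3)*y) + C3*airybi(-2^(2/3)*y), y)


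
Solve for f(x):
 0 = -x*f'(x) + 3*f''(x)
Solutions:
 f(x) = C1 + C2*erfi(sqrt(6)*x/6)


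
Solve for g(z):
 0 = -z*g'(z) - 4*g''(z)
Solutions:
 g(z) = C1 + C2*erf(sqrt(2)*z/4)


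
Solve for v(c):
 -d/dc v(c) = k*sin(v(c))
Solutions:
 v(c) = -acos((-C1 - exp(2*c*k))/(C1 - exp(2*c*k))) + 2*pi
 v(c) = acos((-C1 - exp(2*c*k))/(C1 - exp(2*c*k)))


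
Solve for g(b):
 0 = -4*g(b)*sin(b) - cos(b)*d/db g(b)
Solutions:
 g(b) = C1*cos(b)^4


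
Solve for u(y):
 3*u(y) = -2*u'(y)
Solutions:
 u(y) = C1*exp(-3*y/2)


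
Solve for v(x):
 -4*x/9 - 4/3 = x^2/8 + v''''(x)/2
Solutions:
 v(x) = C1 + C2*x + C3*x^2 + C4*x^3 - x^6/1440 - x^5/135 - x^4/9


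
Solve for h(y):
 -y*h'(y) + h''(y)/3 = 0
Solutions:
 h(y) = C1 + C2*erfi(sqrt(6)*y/2)


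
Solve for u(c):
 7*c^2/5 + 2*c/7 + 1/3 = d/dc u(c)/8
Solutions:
 u(c) = C1 + 56*c^3/15 + 8*c^2/7 + 8*c/3


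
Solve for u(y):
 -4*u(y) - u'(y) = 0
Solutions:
 u(y) = C1*exp(-4*y)


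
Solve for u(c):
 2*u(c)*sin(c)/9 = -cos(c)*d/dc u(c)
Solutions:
 u(c) = C1*cos(c)^(2/9)


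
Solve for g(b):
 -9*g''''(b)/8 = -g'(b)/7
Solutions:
 g(b) = C1 + C4*exp(2*147^(1/3)*b/21) + (C2*sin(3^(5/6)*7^(2/3)*b/21) + C3*cos(3^(5/6)*7^(2/3)*b/21))*exp(-147^(1/3)*b/21)


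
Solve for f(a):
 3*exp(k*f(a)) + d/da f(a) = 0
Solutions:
 f(a) = Piecewise((log(1/(C1*k + 3*a*k))/k, Ne(k, 0)), (nan, True))
 f(a) = Piecewise((C1 - 3*a, Eq(k, 0)), (nan, True))


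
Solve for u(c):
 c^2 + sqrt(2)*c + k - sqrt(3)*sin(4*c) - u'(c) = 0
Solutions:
 u(c) = C1 + c^3/3 + sqrt(2)*c^2/2 + c*k + sqrt(3)*cos(4*c)/4


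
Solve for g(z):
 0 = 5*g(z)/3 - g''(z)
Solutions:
 g(z) = C1*exp(-sqrt(15)*z/3) + C2*exp(sqrt(15)*z/3)


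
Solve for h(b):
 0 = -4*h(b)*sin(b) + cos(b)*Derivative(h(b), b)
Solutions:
 h(b) = C1/cos(b)^4


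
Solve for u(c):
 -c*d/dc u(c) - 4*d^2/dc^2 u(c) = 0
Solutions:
 u(c) = C1 + C2*erf(sqrt(2)*c/4)


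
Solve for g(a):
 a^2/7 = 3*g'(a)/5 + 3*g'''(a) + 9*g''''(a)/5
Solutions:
 g(a) = C1 + C2*exp(a*(-20 + 50*2^(1/3)/(9*sqrt(2229) + 493)^(1/3) + 2^(2/3)*(9*sqrt(2229) + 493)^(1/3))/36)*sin(2^(1/3)*sqrt(3)*a*(-2^(1/3)*(9*sqrt(2229) + 493)^(1/3) + 50/(9*sqrt(2229) + 493)^(1/3))/36) + C3*exp(a*(-20 + 50*2^(1/3)/(9*sqrt(2229) + 493)^(1/3) + 2^(2/3)*(9*sqrt(2229) + 493)^(1/3))/36)*cos(2^(1/3)*sqrt(3)*a*(-2^(1/3)*(9*sqrt(2229) + 493)^(1/3) + 50/(9*sqrt(2229) + 493)^(1/3))/36) + C4*exp(-a*(50*2^(1/3)/(9*sqrt(2229) + 493)^(1/3) + 10 + 2^(2/3)*(9*sqrt(2229) + 493)^(1/3))/18) + 5*a^3/63 - 50*a/21


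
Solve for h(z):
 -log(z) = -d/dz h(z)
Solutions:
 h(z) = C1 + z*log(z) - z


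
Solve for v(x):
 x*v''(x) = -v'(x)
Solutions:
 v(x) = C1 + C2*log(x)


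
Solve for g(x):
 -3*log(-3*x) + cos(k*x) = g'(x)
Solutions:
 g(x) = C1 - 3*x*log(-x) - 3*x*log(3) + 3*x + Piecewise((sin(k*x)/k, Ne(k, 0)), (x, True))


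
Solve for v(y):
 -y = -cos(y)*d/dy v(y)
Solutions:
 v(y) = C1 + Integral(y/cos(y), y)


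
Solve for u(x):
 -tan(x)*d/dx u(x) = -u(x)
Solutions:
 u(x) = C1*sin(x)


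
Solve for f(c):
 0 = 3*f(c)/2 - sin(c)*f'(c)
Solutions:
 f(c) = C1*(cos(c) - 1)^(3/4)/(cos(c) + 1)^(3/4)


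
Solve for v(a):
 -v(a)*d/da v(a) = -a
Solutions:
 v(a) = -sqrt(C1 + a^2)
 v(a) = sqrt(C1 + a^2)


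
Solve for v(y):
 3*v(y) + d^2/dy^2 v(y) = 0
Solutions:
 v(y) = C1*sin(sqrt(3)*y) + C2*cos(sqrt(3)*y)


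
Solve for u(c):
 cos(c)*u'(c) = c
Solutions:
 u(c) = C1 + Integral(c/cos(c), c)


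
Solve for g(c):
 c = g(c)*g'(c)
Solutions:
 g(c) = -sqrt(C1 + c^2)
 g(c) = sqrt(C1 + c^2)


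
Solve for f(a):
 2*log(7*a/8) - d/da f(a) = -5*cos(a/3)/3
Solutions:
 f(a) = C1 + 2*a*log(a) - 6*a*log(2) - 2*a + 2*a*log(7) + 5*sin(a/3)


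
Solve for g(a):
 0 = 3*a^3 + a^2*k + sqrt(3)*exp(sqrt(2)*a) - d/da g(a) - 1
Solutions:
 g(a) = C1 + 3*a^4/4 + a^3*k/3 - a + sqrt(6)*exp(sqrt(2)*a)/2


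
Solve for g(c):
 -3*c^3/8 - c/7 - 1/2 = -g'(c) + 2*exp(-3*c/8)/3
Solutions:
 g(c) = C1 + 3*c^4/32 + c^2/14 + c/2 - 16*exp(-3*c/8)/9


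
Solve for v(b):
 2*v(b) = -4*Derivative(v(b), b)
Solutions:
 v(b) = C1*exp(-b/2)


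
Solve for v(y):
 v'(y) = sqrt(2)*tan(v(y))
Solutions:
 v(y) = pi - asin(C1*exp(sqrt(2)*y))
 v(y) = asin(C1*exp(sqrt(2)*y))


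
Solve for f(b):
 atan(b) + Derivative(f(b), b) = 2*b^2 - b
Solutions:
 f(b) = C1 + 2*b^3/3 - b^2/2 - b*atan(b) + log(b^2 + 1)/2


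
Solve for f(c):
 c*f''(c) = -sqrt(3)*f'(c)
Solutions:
 f(c) = C1 + C2*c^(1 - sqrt(3))


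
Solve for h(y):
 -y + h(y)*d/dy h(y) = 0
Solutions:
 h(y) = -sqrt(C1 + y^2)
 h(y) = sqrt(C1 + y^2)


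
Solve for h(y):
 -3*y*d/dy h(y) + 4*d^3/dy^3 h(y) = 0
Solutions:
 h(y) = C1 + Integral(C2*airyai(6^(1/3)*y/2) + C3*airybi(6^(1/3)*y/2), y)


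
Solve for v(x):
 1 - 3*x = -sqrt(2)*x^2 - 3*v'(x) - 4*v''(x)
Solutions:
 v(x) = C1 + C2*exp(-3*x/4) - sqrt(2)*x^3/9 + x^2/2 + 4*sqrt(2)*x^2/9 - 32*sqrt(2)*x/27 - 5*x/3


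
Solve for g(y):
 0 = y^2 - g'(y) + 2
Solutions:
 g(y) = C1 + y^3/3 + 2*y


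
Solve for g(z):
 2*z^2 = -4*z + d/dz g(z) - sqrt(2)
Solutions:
 g(z) = C1 + 2*z^3/3 + 2*z^2 + sqrt(2)*z


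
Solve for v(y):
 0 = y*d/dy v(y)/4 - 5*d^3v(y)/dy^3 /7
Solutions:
 v(y) = C1 + Integral(C2*airyai(350^(1/3)*y/10) + C3*airybi(350^(1/3)*y/10), y)


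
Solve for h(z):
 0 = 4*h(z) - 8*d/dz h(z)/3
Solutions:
 h(z) = C1*exp(3*z/2)


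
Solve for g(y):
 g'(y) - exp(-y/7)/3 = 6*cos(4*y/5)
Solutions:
 g(y) = C1 + 15*sin(4*y/5)/2 - 7*exp(-y/7)/3


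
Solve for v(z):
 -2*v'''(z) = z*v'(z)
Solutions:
 v(z) = C1 + Integral(C2*airyai(-2^(2/3)*z/2) + C3*airybi(-2^(2/3)*z/2), z)


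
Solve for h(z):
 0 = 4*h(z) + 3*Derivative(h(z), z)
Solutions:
 h(z) = C1*exp(-4*z/3)


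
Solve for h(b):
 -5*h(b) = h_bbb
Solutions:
 h(b) = C3*exp(-5^(1/3)*b) + (C1*sin(sqrt(3)*5^(1/3)*b/2) + C2*cos(sqrt(3)*5^(1/3)*b/2))*exp(5^(1/3)*b/2)


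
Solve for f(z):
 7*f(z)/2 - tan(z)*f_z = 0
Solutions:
 f(z) = C1*sin(z)^(7/2)


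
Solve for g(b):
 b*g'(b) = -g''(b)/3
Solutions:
 g(b) = C1 + C2*erf(sqrt(6)*b/2)


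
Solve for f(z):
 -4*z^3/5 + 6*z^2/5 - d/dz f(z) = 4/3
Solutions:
 f(z) = C1 - z^4/5 + 2*z^3/5 - 4*z/3


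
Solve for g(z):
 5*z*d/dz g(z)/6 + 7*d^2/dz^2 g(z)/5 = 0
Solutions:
 g(z) = C1 + C2*erf(5*sqrt(21)*z/42)


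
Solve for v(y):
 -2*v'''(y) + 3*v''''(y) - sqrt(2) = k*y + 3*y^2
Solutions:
 v(y) = C1 + C2*y + C3*y^2 + C4*exp(2*y/3) - y^5/40 + y^4*(-k - 9)/48 + y^3*(-3*k - 27 - 2*sqrt(2))/24


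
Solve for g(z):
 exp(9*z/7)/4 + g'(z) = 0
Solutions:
 g(z) = C1 - 7*exp(9*z/7)/36


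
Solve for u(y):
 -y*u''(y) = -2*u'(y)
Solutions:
 u(y) = C1 + C2*y^3


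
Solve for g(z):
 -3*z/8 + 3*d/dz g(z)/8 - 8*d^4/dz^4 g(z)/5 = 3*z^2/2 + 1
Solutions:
 g(z) = C1 + C4*exp(15^(1/3)*z/4) + 4*z^3/3 + z^2/2 + 8*z/3 + (C2*sin(3^(5/6)*5^(1/3)*z/8) + C3*cos(3^(5/6)*5^(1/3)*z/8))*exp(-15^(1/3)*z/8)


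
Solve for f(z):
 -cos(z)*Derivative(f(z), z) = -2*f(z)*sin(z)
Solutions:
 f(z) = C1/cos(z)^2


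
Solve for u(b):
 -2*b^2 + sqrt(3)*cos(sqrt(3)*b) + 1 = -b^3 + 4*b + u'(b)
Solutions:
 u(b) = C1 + b^4/4 - 2*b^3/3 - 2*b^2 + b + sin(sqrt(3)*b)


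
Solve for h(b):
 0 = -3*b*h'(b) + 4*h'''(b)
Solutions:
 h(b) = C1 + Integral(C2*airyai(6^(1/3)*b/2) + C3*airybi(6^(1/3)*b/2), b)


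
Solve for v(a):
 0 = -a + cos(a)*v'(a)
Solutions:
 v(a) = C1 + Integral(a/cos(a), a)


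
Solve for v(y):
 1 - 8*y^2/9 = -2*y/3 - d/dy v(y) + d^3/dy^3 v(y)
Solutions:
 v(y) = C1 + C2*exp(-y) + C3*exp(y) + 8*y^3/27 - y^2/3 + 7*y/9


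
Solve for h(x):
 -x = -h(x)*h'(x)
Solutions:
 h(x) = -sqrt(C1 + x^2)
 h(x) = sqrt(C1 + x^2)


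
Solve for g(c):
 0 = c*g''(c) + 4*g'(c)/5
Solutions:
 g(c) = C1 + C2*c^(1/5)


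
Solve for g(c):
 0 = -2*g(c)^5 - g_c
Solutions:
 g(c) = -I*(1/(C1 + 8*c))^(1/4)
 g(c) = I*(1/(C1 + 8*c))^(1/4)
 g(c) = -(1/(C1 + 8*c))^(1/4)
 g(c) = (1/(C1 + 8*c))^(1/4)


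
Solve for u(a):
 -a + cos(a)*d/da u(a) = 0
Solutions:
 u(a) = C1 + Integral(a/cos(a), a)


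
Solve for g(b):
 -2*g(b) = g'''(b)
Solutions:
 g(b) = C3*exp(-2^(1/3)*b) + (C1*sin(2^(1/3)*sqrt(3)*b/2) + C2*cos(2^(1/3)*sqrt(3)*b/2))*exp(2^(1/3)*b/2)


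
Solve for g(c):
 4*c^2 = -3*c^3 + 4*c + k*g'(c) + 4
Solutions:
 g(c) = C1 + 3*c^4/(4*k) + 4*c^3/(3*k) - 2*c^2/k - 4*c/k


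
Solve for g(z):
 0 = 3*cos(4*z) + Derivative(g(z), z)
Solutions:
 g(z) = C1 - 3*sin(4*z)/4


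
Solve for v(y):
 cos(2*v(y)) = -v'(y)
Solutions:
 v(y) = -asin((C1 + exp(4*y))/(C1 - exp(4*y)))/2 + pi/2
 v(y) = asin((C1 + exp(4*y))/(C1 - exp(4*y)))/2


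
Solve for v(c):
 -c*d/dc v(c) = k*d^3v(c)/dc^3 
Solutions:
 v(c) = C1 + Integral(C2*airyai(c*(-1/k)^(1/3)) + C3*airybi(c*(-1/k)^(1/3)), c)


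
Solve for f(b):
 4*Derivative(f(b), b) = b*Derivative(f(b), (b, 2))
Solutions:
 f(b) = C1 + C2*b^5


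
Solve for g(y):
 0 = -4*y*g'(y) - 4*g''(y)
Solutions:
 g(y) = C1 + C2*erf(sqrt(2)*y/2)


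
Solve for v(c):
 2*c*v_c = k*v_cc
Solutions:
 v(c) = C1 + C2*erf(c*sqrt(-1/k))/sqrt(-1/k)


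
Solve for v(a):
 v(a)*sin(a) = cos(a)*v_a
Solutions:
 v(a) = C1/cos(a)


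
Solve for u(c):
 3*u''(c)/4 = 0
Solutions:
 u(c) = C1 + C2*c


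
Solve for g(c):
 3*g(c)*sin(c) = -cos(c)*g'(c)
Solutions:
 g(c) = C1*cos(c)^3


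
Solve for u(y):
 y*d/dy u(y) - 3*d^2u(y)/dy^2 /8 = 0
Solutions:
 u(y) = C1 + C2*erfi(2*sqrt(3)*y/3)


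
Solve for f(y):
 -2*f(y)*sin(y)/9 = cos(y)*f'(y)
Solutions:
 f(y) = C1*cos(y)^(2/9)


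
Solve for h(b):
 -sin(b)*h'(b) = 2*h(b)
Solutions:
 h(b) = C1*(cos(b) + 1)/(cos(b) - 1)


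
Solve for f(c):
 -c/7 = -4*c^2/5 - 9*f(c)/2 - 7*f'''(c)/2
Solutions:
 f(c) = C3*exp(-21^(2/3)*c/7) - 8*c^2/45 + 2*c/63 + (C1*sin(3*3^(1/6)*7^(2/3)*c/14) + C2*cos(3*3^(1/6)*7^(2/3)*c/14))*exp(21^(2/3)*c/14)


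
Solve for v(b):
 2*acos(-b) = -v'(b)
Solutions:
 v(b) = C1 - 2*b*acos(-b) - 2*sqrt(1 - b^2)


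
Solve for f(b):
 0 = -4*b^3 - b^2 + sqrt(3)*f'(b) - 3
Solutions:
 f(b) = C1 + sqrt(3)*b^4/3 + sqrt(3)*b^3/9 + sqrt(3)*b


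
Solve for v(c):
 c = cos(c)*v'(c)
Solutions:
 v(c) = C1 + Integral(c/cos(c), c)


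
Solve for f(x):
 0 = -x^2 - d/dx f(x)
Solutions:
 f(x) = C1 - x^3/3


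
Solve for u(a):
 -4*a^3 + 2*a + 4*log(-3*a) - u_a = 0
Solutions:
 u(a) = C1 - a^4 + a^2 + 4*a*log(-a) + 4*a*(-1 + log(3))


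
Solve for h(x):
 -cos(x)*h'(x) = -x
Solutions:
 h(x) = C1 + Integral(x/cos(x), x)


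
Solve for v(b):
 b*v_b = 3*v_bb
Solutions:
 v(b) = C1 + C2*erfi(sqrt(6)*b/6)


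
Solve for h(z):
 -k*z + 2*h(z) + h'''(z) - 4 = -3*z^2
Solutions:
 h(z) = C3*exp(-2^(1/3)*z) + k*z/2 - 3*z^2/2 + (C1*sin(2^(1/3)*sqrt(3)*z/2) + C2*cos(2^(1/3)*sqrt(3)*z/2))*exp(2^(1/3)*z/2) + 2


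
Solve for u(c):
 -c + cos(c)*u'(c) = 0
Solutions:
 u(c) = C1 + Integral(c/cos(c), c)


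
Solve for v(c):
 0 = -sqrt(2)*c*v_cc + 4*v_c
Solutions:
 v(c) = C1 + C2*c^(1 + 2*sqrt(2))


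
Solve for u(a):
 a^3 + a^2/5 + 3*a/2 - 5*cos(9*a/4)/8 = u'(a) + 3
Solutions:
 u(a) = C1 + a^4/4 + a^3/15 + 3*a^2/4 - 3*a - 5*sin(9*a/4)/18


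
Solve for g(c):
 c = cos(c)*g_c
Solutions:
 g(c) = C1 + Integral(c/cos(c), c)


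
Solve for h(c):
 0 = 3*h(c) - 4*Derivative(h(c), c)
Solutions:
 h(c) = C1*exp(3*c/4)


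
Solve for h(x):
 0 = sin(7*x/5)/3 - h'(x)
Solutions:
 h(x) = C1 - 5*cos(7*x/5)/21


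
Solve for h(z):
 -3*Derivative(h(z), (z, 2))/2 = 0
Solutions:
 h(z) = C1 + C2*z


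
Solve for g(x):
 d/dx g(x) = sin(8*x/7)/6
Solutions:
 g(x) = C1 - 7*cos(8*x/7)/48


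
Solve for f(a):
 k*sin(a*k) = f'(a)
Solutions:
 f(a) = C1 - cos(a*k)


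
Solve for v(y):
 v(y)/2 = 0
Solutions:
 v(y) = 0


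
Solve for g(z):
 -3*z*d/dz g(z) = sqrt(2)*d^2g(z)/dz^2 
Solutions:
 g(z) = C1 + C2*erf(2^(1/4)*sqrt(3)*z/2)


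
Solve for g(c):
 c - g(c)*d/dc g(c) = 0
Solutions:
 g(c) = -sqrt(C1 + c^2)
 g(c) = sqrt(C1 + c^2)


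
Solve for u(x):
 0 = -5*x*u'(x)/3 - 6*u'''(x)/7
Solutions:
 u(x) = C1 + Integral(C2*airyai(-420^(1/3)*x/6) + C3*airybi(-420^(1/3)*x/6), x)


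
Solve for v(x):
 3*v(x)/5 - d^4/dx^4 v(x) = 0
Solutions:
 v(x) = C1*exp(-3^(1/4)*5^(3/4)*x/5) + C2*exp(3^(1/4)*5^(3/4)*x/5) + C3*sin(3^(1/4)*5^(3/4)*x/5) + C4*cos(3^(1/4)*5^(3/4)*x/5)


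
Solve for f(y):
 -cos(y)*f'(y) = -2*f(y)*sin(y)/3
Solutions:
 f(y) = C1/cos(y)^(2/3)


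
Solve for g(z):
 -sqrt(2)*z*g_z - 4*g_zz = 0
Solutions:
 g(z) = C1 + C2*erf(2^(3/4)*z/4)


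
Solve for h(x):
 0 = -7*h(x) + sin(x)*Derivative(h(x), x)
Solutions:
 h(x) = C1*sqrt(cos(x) - 1)*(cos(x)^3 - 3*cos(x)^2 + 3*cos(x) - 1)/(sqrt(cos(x) + 1)*(cos(x)^3 + 3*cos(x)^2 + 3*cos(x) + 1))


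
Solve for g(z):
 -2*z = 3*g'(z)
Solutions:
 g(z) = C1 - z^2/3


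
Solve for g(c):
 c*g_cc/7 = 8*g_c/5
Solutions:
 g(c) = C1 + C2*c^(61/5)


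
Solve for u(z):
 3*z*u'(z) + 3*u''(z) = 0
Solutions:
 u(z) = C1 + C2*erf(sqrt(2)*z/2)


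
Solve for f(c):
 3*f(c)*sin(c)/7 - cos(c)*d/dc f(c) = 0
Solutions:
 f(c) = C1/cos(c)^(3/7)


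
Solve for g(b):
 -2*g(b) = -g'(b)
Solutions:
 g(b) = C1*exp(2*b)


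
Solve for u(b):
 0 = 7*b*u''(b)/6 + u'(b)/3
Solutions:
 u(b) = C1 + C2*b^(5/7)


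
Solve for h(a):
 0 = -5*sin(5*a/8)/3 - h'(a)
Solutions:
 h(a) = C1 + 8*cos(5*a/8)/3


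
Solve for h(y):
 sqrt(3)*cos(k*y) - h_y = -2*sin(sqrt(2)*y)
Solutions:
 h(y) = C1 - sqrt(2)*cos(sqrt(2)*y) + sqrt(3)*sin(k*y)/k


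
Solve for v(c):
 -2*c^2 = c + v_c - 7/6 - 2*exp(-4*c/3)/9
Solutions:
 v(c) = C1 - 2*c^3/3 - c^2/2 + 7*c/6 - exp(-4*c/3)/6


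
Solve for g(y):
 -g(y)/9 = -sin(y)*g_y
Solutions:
 g(y) = C1*(cos(y) - 1)^(1/18)/(cos(y) + 1)^(1/18)


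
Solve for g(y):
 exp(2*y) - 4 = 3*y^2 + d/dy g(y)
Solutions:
 g(y) = C1 - y^3 - 4*y + exp(2*y)/2


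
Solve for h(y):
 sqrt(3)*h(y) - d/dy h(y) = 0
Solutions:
 h(y) = C1*exp(sqrt(3)*y)


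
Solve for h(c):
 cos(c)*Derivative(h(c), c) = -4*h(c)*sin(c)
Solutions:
 h(c) = C1*cos(c)^4


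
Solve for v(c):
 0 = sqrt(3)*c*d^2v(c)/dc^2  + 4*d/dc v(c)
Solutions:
 v(c) = C1 + C2*c^(1 - 4*sqrt(3)/3)


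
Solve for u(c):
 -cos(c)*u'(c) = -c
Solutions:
 u(c) = C1 + Integral(c/cos(c), c)


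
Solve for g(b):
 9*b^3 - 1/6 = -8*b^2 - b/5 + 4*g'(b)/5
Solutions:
 g(b) = C1 + 45*b^4/16 + 10*b^3/3 + b^2/8 - 5*b/24


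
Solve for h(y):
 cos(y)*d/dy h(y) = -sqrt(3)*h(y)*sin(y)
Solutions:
 h(y) = C1*cos(y)^(sqrt(3))


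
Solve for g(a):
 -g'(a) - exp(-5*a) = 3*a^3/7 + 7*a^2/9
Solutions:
 g(a) = C1 - 3*a^4/28 - 7*a^3/27 + exp(-5*a)/5


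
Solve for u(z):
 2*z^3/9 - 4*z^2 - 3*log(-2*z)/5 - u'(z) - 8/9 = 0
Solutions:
 u(z) = C1 + z^4/18 - 4*z^3/3 - 3*z*log(-z)/5 + z*(-27*log(2) - 13)/45


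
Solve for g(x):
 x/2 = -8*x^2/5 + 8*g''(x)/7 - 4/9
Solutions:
 g(x) = C1 + C2*x + 7*x^4/60 + 7*x^3/96 + 7*x^2/36


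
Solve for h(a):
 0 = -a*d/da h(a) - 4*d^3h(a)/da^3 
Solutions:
 h(a) = C1 + Integral(C2*airyai(-2^(1/3)*a/2) + C3*airybi(-2^(1/3)*a/2), a)


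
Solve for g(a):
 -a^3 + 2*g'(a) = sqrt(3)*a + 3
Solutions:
 g(a) = C1 + a^4/8 + sqrt(3)*a^2/4 + 3*a/2


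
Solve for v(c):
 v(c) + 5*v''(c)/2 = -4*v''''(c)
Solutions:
 v(c) = (C1*sin(sqrt(2)*c*cos(atan(sqrt(39)/5)/2)/2) + C2*cos(sqrt(2)*c*cos(atan(sqrt(39)/5)/2)/2))*exp(-sqrt(2)*c*sin(atan(sqrt(39)/5)/2)/2) + (C3*sin(sqrt(2)*c*cos(atan(sqrt(39)/5)/2)/2) + C4*cos(sqrt(2)*c*cos(atan(sqrt(39)/5)/2)/2))*exp(sqrt(2)*c*sin(atan(sqrt(39)/5)/2)/2)


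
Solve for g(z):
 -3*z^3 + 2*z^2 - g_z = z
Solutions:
 g(z) = C1 - 3*z^4/4 + 2*z^3/3 - z^2/2


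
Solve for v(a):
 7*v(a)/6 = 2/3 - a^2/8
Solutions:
 v(a) = 4/7 - 3*a^2/28


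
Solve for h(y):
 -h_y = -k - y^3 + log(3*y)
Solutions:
 h(y) = C1 + k*y + y^4/4 - y*log(y) - y*log(3) + y


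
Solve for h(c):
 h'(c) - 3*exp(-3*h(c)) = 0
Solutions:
 h(c) = log(C1 + 9*c)/3
 h(c) = log((-3^(1/3) - 3^(5/6)*I)*(C1 + 3*c)^(1/3)/2)
 h(c) = log((-3^(1/3) + 3^(5/6)*I)*(C1 + 3*c)^(1/3)/2)


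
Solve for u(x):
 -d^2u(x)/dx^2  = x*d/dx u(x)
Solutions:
 u(x) = C1 + C2*erf(sqrt(2)*x/2)


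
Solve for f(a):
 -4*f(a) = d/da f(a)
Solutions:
 f(a) = C1*exp(-4*a)


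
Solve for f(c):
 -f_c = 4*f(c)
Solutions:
 f(c) = C1*exp(-4*c)


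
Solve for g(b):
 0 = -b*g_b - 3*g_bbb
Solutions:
 g(b) = C1 + Integral(C2*airyai(-3^(2/3)*b/3) + C3*airybi(-3^(2/3)*b/3), b)


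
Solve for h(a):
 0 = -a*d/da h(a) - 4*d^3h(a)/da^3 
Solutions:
 h(a) = C1 + Integral(C2*airyai(-2^(1/3)*a/2) + C3*airybi(-2^(1/3)*a/2), a)


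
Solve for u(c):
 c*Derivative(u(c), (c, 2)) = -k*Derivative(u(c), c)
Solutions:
 u(c) = C1 + c^(1 - re(k))*(C2*sin(log(c)*Abs(im(k))) + C3*cos(log(c)*im(k)))


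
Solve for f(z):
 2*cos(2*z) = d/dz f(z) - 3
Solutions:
 f(z) = C1 + 3*z + sin(2*z)


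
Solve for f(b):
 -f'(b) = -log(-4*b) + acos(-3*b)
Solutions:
 f(b) = C1 + b*log(-b) - b*acos(-3*b) - b + 2*b*log(2) - sqrt(1 - 9*b^2)/3


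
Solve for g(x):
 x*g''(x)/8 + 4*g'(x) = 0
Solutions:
 g(x) = C1 + C2/x^31


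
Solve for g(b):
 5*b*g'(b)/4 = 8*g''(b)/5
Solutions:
 g(b) = C1 + C2*erfi(5*b/8)


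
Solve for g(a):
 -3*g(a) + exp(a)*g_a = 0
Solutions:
 g(a) = C1*exp(-3*exp(-a))


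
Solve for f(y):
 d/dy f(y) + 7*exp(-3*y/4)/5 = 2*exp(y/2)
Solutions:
 f(y) = C1 + 4*exp(y/2) + 28*exp(-3*y/4)/15


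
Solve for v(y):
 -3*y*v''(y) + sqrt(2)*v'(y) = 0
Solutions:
 v(y) = C1 + C2*y^(sqrt(2)/3 + 1)


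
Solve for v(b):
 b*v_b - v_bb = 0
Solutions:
 v(b) = C1 + C2*erfi(sqrt(2)*b/2)


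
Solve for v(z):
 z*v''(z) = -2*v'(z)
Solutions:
 v(z) = C1 + C2/z


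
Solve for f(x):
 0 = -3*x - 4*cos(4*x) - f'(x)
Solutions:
 f(x) = C1 - 3*x^2/2 - sin(4*x)


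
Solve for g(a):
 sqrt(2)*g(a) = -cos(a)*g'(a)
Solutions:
 g(a) = C1*(sin(a) - 1)^(sqrt(2)/2)/(sin(a) + 1)^(sqrt(2)/2)


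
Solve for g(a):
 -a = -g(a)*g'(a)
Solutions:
 g(a) = -sqrt(C1 + a^2)
 g(a) = sqrt(C1 + a^2)


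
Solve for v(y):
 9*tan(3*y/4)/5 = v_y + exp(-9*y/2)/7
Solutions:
 v(y) = C1 + 6*log(tan(3*y/4)^2 + 1)/5 + 2*exp(-9*y/2)/63


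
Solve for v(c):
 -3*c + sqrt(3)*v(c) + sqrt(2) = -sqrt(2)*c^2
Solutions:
 v(c) = -sqrt(6)*c^2/3 + sqrt(3)*c - sqrt(6)/3


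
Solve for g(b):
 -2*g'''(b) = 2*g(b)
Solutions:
 g(b) = C3*exp(-b) + (C1*sin(sqrt(3)*b/2) + C2*cos(sqrt(3)*b/2))*exp(b/2)


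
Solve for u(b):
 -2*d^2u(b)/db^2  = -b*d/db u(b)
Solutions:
 u(b) = C1 + C2*erfi(b/2)


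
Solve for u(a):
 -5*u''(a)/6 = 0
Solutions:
 u(a) = C1 + C2*a


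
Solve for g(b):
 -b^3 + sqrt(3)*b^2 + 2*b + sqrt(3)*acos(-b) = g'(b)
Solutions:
 g(b) = C1 - b^4/4 + sqrt(3)*b^3/3 + b^2 + sqrt(3)*(b*acos(-b) + sqrt(1 - b^2))


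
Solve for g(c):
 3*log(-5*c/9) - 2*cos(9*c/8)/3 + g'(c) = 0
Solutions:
 g(c) = C1 - 3*c*log(-c) - 3*c*log(5) + 3*c + 6*c*log(3) + 16*sin(9*c/8)/27


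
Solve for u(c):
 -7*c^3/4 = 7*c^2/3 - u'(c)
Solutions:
 u(c) = C1 + 7*c^4/16 + 7*c^3/9


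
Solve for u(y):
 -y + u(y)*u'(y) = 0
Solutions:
 u(y) = -sqrt(C1 + y^2)
 u(y) = sqrt(C1 + y^2)


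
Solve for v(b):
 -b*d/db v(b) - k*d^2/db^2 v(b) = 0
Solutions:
 v(b) = C1 + C2*sqrt(k)*erf(sqrt(2)*b*sqrt(1/k)/2)


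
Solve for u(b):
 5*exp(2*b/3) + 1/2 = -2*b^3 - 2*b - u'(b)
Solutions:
 u(b) = C1 - b^4/2 - b^2 - b/2 - 15*exp(2*b/3)/2


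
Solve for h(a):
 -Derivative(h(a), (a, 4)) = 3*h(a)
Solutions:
 h(a) = (C1*sin(sqrt(2)*3^(1/4)*a/2) + C2*cos(sqrt(2)*3^(1/4)*a/2))*exp(-sqrt(2)*3^(1/4)*a/2) + (C3*sin(sqrt(2)*3^(1/4)*a/2) + C4*cos(sqrt(2)*3^(1/4)*a/2))*exp(sqrt(2)*3^(1/4)*a/2)


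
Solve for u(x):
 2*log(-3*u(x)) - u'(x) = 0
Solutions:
 -Integral(1/(log(-_y) + log(3)), (_y, u(x)))/2 = C1 - x


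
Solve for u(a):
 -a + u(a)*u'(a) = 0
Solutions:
 u(a) = -sqrt(C1 + a^2)
 u(a) = sqrt(C1 + a^2)


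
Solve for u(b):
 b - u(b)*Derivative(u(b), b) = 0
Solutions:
 u(b) = -sqrt(C1 + b^2)
 u(b) = sqrt(C1 + b^2)


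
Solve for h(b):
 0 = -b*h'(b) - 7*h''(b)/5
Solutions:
 h(b) = C1 + C2*erf(sqrt(70)*b/14)


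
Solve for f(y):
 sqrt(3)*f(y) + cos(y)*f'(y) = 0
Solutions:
 f(y) = C1*(sin(y) - 1)^(sqrt(3)/2)/(sin(y) + 1)^(sqrt(3)/2)


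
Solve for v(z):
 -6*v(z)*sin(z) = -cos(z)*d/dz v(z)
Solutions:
 v(z) = C1/cos(z)^6


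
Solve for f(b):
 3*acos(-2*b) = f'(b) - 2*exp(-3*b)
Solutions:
 f(b) = C1 + 3*b*acos(-2*b) + 3*sqrt(1 - 4*b^2)/2 - 2*exp(-3*b)/3


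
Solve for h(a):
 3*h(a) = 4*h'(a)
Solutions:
 h(a) = C1*exp(3*a/4)


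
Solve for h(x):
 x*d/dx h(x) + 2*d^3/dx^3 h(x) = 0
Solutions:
 h(x) = C1 + Integral(C2*airyai(-2^(2/3)*x/2) + C3*airybi(-2^(2/3)*x/2), x)


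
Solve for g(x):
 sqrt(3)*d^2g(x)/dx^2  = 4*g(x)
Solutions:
 g(x) = C1*exp(-2*3^(3/4)*x/3) + C2*exp(2*3^(3/4)*x/3)


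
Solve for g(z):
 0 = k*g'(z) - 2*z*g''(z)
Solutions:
 g(z) = C1 + z^(re(k)/2 + 1)*(C2*sin(log(z)*Abs(im(k))/2) + C3*cos(log(z)*im(k)/2))


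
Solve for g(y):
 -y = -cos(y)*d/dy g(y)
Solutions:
 g(y) = C1 + Integral(y/cos(y), y)


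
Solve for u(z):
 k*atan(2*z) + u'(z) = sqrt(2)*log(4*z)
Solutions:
 u(z) = C1 - k*(z*atan(2*z) - log(4*z^2 + 1)/4) + sqrt(2)*z*(log(z) - 1) + 2*sqrt(2)*z*log(2)


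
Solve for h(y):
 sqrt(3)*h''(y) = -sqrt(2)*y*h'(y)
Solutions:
 h(y) = C1 + C2*erf(6^(3/4)*y/6)


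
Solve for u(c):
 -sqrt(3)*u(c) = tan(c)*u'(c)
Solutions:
 u(c) = C1/sin(c)^(sqrt(3))


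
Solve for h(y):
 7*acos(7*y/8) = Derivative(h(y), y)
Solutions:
 h(y) = C1 + 7*y*acos(7*y/8) - sqrt(64 - 49*y^2)


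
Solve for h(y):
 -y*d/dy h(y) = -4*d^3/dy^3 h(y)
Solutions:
 h(y) = C1 + Integral(C2*airyai(2^(1/3)*y/2) + C3*airybi(2^(1/3)*y/2), y)


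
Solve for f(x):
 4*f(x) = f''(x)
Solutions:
 f(x) = C1*exp(-2*x) + C2*exp(2*x)


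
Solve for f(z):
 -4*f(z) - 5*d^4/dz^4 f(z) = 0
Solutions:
 f(z) = (C1*sin(5^(3/4)*z/5) + C2*cos(5^(3/4)*z/5))*exp(-5^(3/4)*z/5) + (C3*sin(5^(3/4)*z/5) + C4*cos(5^(3/4)*z/5))*exp(5^(3/4)*z/5)


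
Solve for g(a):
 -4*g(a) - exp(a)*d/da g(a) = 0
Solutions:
 g(a) = C1*exp(4*exp(-a))


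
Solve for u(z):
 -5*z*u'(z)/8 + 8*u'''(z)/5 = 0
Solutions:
 u(z) = C1 + Integral(C2*airyai(5^(2/3)*z/4) + C3*airybi(5^(2/3)*z/4), z)


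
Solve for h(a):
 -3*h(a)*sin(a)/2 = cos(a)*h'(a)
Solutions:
 h(a) = C1*cos(a)^(3/2)


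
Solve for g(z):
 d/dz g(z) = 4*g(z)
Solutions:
 g(z) = C1*exp(4*z)


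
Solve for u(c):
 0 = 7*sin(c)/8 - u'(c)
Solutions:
 u(c) = C1 - 7*cos(c)/8


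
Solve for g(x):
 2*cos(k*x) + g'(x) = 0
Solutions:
 g(x) = C1 - 2*sin(k*x)/k


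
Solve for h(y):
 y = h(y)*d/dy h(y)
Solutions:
 h(y) = -sqrt(C1 + y^2)
 h(y) = sqrt(C1 + y^2)


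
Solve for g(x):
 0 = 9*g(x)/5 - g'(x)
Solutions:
 g(x) = C1*exp(9*x/5)


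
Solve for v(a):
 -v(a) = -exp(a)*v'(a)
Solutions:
 v(a) = C1*exp(-exp(-a))


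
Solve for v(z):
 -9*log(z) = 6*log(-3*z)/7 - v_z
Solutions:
 v(z) = C1 + 69*z*log(z)/7 + 3*z*(-23 + 2*log(3) + 2*I*pi)/7


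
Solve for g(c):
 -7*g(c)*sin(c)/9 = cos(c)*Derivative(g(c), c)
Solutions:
 g(c) = C1*cos(c)^(7/9)


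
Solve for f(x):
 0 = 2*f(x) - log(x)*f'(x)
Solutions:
 f(x) = C1*exp(2*li(x))


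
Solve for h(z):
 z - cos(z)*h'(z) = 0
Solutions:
 h(z) = C1 + Integral(z/cos(z), z)


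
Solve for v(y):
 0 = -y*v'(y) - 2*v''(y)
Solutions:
 v(y) = C1 + C2*erf(y/2)


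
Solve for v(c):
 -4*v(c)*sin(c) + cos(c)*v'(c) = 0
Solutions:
 v(c) = C1/cos(c)^4


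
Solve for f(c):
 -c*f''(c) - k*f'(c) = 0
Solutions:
 f(c) = C1 + c^(1 - re(k))*(C2*sin(log(c)*Abs(im(k))) + C3*cos(log(c)*im(k)))


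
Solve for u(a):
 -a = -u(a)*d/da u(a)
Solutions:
 u(a) = -sqrt(C1 + a^2)
 u(a) = sqrt(C1 + a^2)


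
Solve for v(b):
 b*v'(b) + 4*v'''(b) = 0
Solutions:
 v(b) = C1 + Integral(C2*airyai(-2^(1/3)*b/2) + C3*airybi(-2^(1/3)*b/2), b)


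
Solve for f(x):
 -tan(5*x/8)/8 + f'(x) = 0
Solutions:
 f(x) = C1 - log(cos(5*x/8))/5


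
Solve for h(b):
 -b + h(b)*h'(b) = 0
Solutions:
 h(b) = -sqrt(C1 + b^2)
 h(b) = sqrt(C1 + b^2)


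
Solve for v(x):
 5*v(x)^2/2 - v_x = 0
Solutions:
 v(x) = -2/(C1 + 5*x)


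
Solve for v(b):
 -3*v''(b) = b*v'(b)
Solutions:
 v(b) = C1 + C2*erf(sqrt(6)*b/6)


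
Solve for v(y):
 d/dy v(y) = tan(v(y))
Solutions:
 v(y) = pi - asin(C1*exp(y))
 v(y) = asin(C1*exp(y))


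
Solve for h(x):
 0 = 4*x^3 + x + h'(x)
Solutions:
 h(x) = C1 - x^4 - x^2/2


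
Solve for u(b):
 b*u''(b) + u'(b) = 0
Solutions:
 u(b) = C1 + C2*log(b)


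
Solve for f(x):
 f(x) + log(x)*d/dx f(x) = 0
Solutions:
 f(x) = C1*exp(-li(x))


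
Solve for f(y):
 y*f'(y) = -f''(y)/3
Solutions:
 f(y) = C1 + C2*erf(sqrt(6)*y/2)


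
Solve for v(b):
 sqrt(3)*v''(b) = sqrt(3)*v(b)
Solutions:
 v(b) = C1*exp(-b) + C2*exp(b)


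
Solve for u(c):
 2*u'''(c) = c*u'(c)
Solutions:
 u(c) = C1 + Integral(C2*airyai(2^(2/3)*c/2) + C3*airybi(2^(2/3)*c/2), c)


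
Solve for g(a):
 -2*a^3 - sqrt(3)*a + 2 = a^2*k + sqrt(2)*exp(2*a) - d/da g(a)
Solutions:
 g(a) = C1 + a^4/2 + a^3*k/3 + sqrt(3)*a^2/2 - 2*a + sqrt(2)*exp(2*a)/2


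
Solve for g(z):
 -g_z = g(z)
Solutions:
 g(z) = C1*exp(-z)


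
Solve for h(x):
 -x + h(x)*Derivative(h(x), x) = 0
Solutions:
 h(x) = -sqrt(C1 + x^2)
 h(x) = sqrt(C1 + x^2)


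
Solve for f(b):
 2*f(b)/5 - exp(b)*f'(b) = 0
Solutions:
 f(b) = C1*exp(-2*exp(-b)/5)


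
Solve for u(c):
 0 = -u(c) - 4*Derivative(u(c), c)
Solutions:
 u(c) = C1*exp(-c/4)


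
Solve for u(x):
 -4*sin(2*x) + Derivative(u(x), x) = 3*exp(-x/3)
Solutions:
 u(x) = C1 - 2*cos(2*x) - 9*exp(-x/3)


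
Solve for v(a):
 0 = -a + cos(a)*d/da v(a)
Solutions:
 v(a) = C1 + Integral(a/cos(a), a)


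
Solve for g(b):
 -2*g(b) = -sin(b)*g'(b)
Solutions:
 g(b) = C1*(cos(b) - 1)/(cos(b) + 1)


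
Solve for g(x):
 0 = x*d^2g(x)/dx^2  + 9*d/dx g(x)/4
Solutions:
 g(x) = C1 + C2/x^(5/4)


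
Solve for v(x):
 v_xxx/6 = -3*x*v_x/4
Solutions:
 v(x) = C1 + Integral(C2*airyai(-6^(2/3)*x/2) + C3*airybi(-6^(2/3)*x/2), x)


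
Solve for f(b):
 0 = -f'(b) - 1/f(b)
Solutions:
 f(b) = -sqrt(C1 - 2*b)
 f(b) = sqrt(C1 - 2*b)


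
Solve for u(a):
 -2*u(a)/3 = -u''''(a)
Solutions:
 u(a) = C1*exp(-2^(1/4)*3^(3/4)*a/3) + C2*exp(2^(1/4)*3^(3/4)*a/3) + C3*sin(2^(1/4)*3^(3/4)*a/3) + C4*cos(2^(1/4)*3^(3/4)*a/3)


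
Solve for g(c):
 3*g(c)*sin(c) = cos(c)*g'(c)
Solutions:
 g(c) = C1/cos(c)^3


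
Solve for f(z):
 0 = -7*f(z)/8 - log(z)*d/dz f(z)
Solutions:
 f(z) = C1*exp(-7*li(z)/8)


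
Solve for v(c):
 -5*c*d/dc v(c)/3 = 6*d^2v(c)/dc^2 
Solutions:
 v(c) = C1 + C2*erf(sqrt(5)*c/6)


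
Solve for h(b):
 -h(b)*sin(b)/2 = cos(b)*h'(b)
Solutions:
 h(b) = C1*sqrt(cos(b))


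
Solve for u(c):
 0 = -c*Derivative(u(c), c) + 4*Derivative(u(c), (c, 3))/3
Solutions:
 u(c) = C1 + Integral(C2*airyai(6^(1/3)*c/2) + C3*airybi(6^(1/3)*c/2), c)


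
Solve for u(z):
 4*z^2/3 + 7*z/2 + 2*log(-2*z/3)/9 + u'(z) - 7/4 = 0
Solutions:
 u(z) = C1 - 4*z^3/9 - 7*z^2/4 - 2*z*log(-z)/9 + z*(-8*log(2) + 8*log(3) + 71)/36


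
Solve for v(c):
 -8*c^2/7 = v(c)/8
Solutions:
 v(c) = -64*c^2/7


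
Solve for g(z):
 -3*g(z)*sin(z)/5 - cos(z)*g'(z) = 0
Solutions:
 g(z) = C1*cos(z)^(3/5)


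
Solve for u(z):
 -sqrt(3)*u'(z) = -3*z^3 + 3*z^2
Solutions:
 u(z) = C1 + sqrt(3)*z^4/4 - sqrt(3)*z^3/3


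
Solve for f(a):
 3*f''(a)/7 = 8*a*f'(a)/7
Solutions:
 f(a) = C1 + C2*erfi(2*sqrt(3)*a/3)


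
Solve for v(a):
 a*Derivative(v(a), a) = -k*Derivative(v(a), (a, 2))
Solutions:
 v(a) = C1 + C2*sqrt(k)*erf(sqrt(2)*a*sqrt(1/k)/2)


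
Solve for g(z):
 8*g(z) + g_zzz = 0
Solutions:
 g(z) = C3*exp(-2*z) + (C1*sin(sqrt(3)*z) + C2*cos(sqrt(3)*z))*exp(z)


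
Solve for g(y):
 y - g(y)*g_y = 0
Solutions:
 g(y) = -sqrt(C1 + y^2)
 g(y) = sqrt(C1 + y^2)


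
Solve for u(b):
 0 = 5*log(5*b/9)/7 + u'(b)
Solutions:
 u(b) = C1 - 5*b*log(b)/7 - 5*b*log(5)/7 + 5*b/7 + 10*b*log(3)/7


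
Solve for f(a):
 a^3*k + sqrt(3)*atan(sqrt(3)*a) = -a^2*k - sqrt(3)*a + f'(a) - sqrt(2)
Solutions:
 f(a) = C1 + a^4*k/4 + a^3*k/3 + sqrt(3)*a^2/2 + sqrt(2)*a + sqrt(3)*(a*atan(sqrt(3)*a) - sqrt(3)*log(3*a^2 + 1)/6)


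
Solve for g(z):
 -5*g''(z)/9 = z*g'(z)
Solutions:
 g(z) = C1 + C2*erf(3*sqrt(10)*z/10)


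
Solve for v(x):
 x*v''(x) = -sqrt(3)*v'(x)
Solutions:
 v(x) = C1 + C2*x^(1 - sqrt(3))


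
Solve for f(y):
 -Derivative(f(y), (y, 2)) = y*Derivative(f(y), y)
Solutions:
 f(y) = C1 + C2*erf(sqrt(2)*y/2)


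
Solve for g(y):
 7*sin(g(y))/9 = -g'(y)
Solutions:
 7*y/9 + log(cos(g(y)) - 1)/2 - log(cos(g(y)) + 1)/2 = C1


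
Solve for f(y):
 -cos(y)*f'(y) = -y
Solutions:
 f(y) = C1 + Integral(y/cos(y), y)


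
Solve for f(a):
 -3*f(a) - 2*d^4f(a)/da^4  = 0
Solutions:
 f(a) = (C1*sin(6^(1/4)*a/2) + C2*cos(6^(1/4)*a/2))*exp(-6^(1/4)*a/2) + (C3*sin(6^(1/4)*a/2) + C4*cos(6^(1/4)*a/2))*exp(6^(1/4)*a/2)


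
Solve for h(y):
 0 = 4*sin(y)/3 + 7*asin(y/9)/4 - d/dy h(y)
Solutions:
 h(y) = C1 + 7*y*asin(y/9)/4 + 7*sqrt(81 - y^2)/4 - 4*cos(y)/3


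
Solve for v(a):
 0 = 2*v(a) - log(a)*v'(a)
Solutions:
 v(a) = C1*exp(2*li(a))


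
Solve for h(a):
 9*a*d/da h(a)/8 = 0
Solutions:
 h(a) = C1


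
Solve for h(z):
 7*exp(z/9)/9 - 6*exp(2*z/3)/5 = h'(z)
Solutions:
 h(z) = C1 + 7*exp(z/9) - 9*exp(2*z/3)/5


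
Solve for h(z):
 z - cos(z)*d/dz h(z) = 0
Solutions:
 h(z) = C1 + Integral(z/cos(z), z)


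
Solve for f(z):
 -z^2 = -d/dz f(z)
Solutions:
 f(z) = C1 + z^3/3


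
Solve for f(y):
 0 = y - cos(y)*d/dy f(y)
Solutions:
 f(y) = C1 + Integral(y/cos(y), y)


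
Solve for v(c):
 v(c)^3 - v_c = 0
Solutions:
 v(c) = -sqrt(2)*sqrt(-1/(C1 + c))/2
 v(c) = sqrt(2)*sqrt(-1/(C1 + c))/2


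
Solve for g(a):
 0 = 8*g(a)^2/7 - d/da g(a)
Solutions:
 g(a) = -7/(C1 + 8*a)


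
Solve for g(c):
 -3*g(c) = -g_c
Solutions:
 g(c) = C1*exp(3*c)


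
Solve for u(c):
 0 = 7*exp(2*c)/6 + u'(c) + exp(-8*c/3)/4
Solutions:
 u(c) = C1 - 7*exp(2*c)/12 + 3*exp(-8*c/3)/32


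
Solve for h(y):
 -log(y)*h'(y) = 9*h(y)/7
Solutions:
 h(y) = C1*exp(-9*li(y)/7)


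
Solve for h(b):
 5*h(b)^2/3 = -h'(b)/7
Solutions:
 h(b) = 3/(C1 + 35*b)


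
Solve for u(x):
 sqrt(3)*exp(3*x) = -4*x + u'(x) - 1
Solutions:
 u(x) = C1 + 2*x^2 + x + sqrt(3)*exp(3*x)/3


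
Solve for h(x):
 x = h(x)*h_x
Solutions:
 h(x) = -sqrt(C1 + x^2)
 h(x) = sqrt(C1 + x^2)


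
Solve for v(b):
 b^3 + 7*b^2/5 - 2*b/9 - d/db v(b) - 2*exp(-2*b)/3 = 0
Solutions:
 v(b) = C1 + b^4/4 + 7*b^3/15 - b^2/9 + exp(-2*b)/3


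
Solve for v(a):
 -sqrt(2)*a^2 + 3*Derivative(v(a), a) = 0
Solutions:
 v(a) = C1 + sqrt(2)*a^3/9


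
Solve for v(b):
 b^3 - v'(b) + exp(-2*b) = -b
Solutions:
 v(b) = C1 + b^4/4 + b^2/2 - exp(-2*b)/2


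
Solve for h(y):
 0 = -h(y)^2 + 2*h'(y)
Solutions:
 h(y) = -2/(C1 + y)


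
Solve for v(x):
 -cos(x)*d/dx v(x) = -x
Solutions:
 v(x) = C1 + Integral(x/cos(x), x)


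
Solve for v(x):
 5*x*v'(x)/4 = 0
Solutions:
 v(x) = C1


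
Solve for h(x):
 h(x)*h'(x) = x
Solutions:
 h(x) = -sqrt(C1 + x^2)
 h(x) = sqrt(C1 + x^2)


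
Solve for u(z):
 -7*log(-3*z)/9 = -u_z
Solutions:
 u(z) = C1 + 7*z*log(-z)/9 + 7*z*(-1 + log(3))/9


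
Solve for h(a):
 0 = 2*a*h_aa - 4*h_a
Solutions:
 h(a) = C1 + C2*a^3


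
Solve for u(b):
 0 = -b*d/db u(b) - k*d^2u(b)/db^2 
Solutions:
 u(b) = C1 + C2*sqrt(k)*erf(sqrt(2)*b*sqrt(1/k)/2)


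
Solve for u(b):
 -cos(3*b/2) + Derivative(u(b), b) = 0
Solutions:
 u(b) = C1 + 2*sin(3*b/2)/3


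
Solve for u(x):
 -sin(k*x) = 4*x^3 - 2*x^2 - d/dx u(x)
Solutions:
 u(x) = C1 + x^4 - 2*x^3/3 - cos(k*x)/k


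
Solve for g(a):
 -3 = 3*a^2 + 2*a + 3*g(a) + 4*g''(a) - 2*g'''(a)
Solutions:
 g(a) = C1*exp(a*(-2^(1/3)*(9*sqrt(145) + 113)^(1/3) - 8*2^(2/3)/(9*sqrt(145) + 113)^(1/3) + 8)/12)*sin(2^(1/3)*sqrt(3)*a*(-(9*sqrt(145) + 113)^(1/3) + 8*2^(1/3)/(9*sqrt(145) + 113)^(1/3))/12) + C2*exp(a*(-2^(1/3)*(9*sqrt(145) + 113)^(1/3) - 8*2^(2/3)/(9*sqrt(145) + 113)^(1/3) + 8)/12)*cos(2^(1/3)*sqrt(3)*a*(-(9*sqrt(145) + 113)^(1/3) + 8*2^(1/3)/(9*sqrt(145) + 113)^(1/3))/12) + C3*exp(a*(8*2^(2/3)/(9*sqrt(145) + 113)^(1/3) + 4 + 2^(1/3)*(9*sqrt(145) + 113)^(1/3))/6) - a^2 - 2*a/3 + 5/3


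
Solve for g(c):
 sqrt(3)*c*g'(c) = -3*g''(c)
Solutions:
 g(c) = C1 + C2*erf(sqrt(2)*3^(3/4)*c/6)


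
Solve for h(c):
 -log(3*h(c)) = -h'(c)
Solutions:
 -Integral(1/(log(_y) + log(3)), (_y, h(c))) = C1 - c


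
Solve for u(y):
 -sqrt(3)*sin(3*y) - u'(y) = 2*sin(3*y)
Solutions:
 u(y) = C1 + sqrt(3)*cos(3*y)/3 + 2*cos(3*y)/3
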